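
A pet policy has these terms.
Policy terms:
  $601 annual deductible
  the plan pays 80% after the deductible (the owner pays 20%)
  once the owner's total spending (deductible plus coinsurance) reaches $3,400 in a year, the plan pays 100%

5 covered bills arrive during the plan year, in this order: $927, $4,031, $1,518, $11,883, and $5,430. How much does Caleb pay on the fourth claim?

$1,624

Claim 1 ($927): $601 finishes the deductible; $326 goes to coinsurance; 20% of $326 = $65.20. Owner owes $666.20 (running OOP $666.20).
Claim 2 ($4,031): deductible met; 20% of $4,031 = $806.20. Owner owes $806.20 (running OOP $1,472.40).
Claim 3 ($1,518): deductible met; 20% of $1,518 = $303.60. Owner owes $303.60 (running OOP $1,776).
Claim 4 ($11,883): 20% coinsurance on $11,883 = $2,376.60. Adding that to $1,776 gives $4,152.60, past the $3,400 cap; owner pays only $3,400 − $1,776 = $1,624.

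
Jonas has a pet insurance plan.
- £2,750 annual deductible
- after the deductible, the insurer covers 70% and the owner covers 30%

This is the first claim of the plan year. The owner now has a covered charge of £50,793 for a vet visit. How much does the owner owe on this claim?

£17,162.90

The full £2,750 deductible is still open; £2,750 of this bill applies to it.
The remaining £48,043 (= £50,793 − £2,750) moves to coinsurance.
Owner's 30% share of £48,043 is £14,412.90.
So the owner owes £2,750 + £14,412.90 = £17,162.90.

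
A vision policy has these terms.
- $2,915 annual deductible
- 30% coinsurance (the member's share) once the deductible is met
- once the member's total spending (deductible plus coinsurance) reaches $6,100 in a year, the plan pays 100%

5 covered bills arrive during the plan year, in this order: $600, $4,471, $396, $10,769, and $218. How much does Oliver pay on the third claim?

Bill 1, $600: entire amount goes to the deductible. Member owes $600 (running OOP $600).
Bill 2, $4,471: $2,315 finishes the deductible; $2,156 goes to coinsurance; coinsurance $2,156 × 30% = $646.80. Member owes $2,961.80 (running OOP $3,561.80).
Bill 3, $396: deductible already satisfied, so member's share is 30% × $396 = $118.80. Cost to member: $118.80. OOP to date $3,680.60.

$118.80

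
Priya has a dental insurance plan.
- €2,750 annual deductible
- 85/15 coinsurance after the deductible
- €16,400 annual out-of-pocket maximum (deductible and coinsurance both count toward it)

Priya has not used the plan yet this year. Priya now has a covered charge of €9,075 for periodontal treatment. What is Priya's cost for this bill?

Deductible not yet touched, so the first €2,750 of the bill goes to the deductible.
After the €2,750 deductible portion, €9,075 − €2,750 = €6,325 is subject to coinsurance.
Patient's 15% share of €6,325 is €948.75.
That puts the patient's cost at €2,750 + €948.75 = €3,698.75 before any cap.
Total out-of-pocket so far would be €0 + €3,698.75 = €3,698.75, below the €16,400 cap — no reduction.

€3,698.75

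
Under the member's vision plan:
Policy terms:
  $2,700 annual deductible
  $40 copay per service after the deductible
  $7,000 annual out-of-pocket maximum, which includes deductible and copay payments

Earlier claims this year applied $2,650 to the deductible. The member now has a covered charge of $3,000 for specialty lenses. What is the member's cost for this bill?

Deductible still to meet: $2,700 − $2,650 = $50.
The remaining $2,950 (= $3,000 − $50) moves to the copay.
Copay on this service: $40.
So the member owes $50 + $40 = $90 before any cap.
Cumulative spending $2,650 + $90 = $2,740 stays under the $7,000 maximum.

$90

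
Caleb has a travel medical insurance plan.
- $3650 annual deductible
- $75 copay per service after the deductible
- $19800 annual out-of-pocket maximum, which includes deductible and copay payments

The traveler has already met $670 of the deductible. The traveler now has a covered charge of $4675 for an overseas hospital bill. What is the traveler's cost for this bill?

Remaining deductible: $3650 − $670 = $2980.
That leaves $4675 − $2980 = $1695 for the copay.
Copay on this service: $75.
So the traveler owes $2980 + $75 = $3055 before any cap.
Year-to-date out-of-pocket becomes $670 + $3055 = $3725, still under the $19800 maximum, so no cap applies.

$3055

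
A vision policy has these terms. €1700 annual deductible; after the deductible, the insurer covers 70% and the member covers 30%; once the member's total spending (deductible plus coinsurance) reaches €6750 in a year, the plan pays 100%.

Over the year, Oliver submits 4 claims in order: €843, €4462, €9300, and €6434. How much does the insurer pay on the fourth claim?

Bill 1, €843: entire amount goes to the deductible. Cost to member: €843. OOP to date €843. Insurer: €843 − €843 = €0.
Bill 2, €4462: deductible takes €857, €3605 remains; member's 30% is €1081.50. Member owes €1938.50 (running OOP €2781.50). Insurer: €4462 − €1938.50 = €2523.50.
Bill 3, €9300: 30% coinsurance on €9300 = €2790. Member owes €2790 (running OOP €5571.50). Plan pays €9300 − €2790 = €6510.
Bill 4, €6434: deductible met; 30% of €6434 = €1930.20. Adding that to €5571.50 gives €7501.70, past the €6750 cap; member pays only €6750 − €5571.50 = €1178.50. Plan pays €6434 − €1178.50 = €5255.50.

€5255.50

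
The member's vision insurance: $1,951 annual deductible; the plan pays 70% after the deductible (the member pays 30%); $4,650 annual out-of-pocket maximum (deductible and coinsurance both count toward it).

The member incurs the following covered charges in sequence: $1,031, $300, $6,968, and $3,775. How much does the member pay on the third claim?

Claim 1 — $1,031: entire amount goes to the deductible. Member owes $1,031 (running OOP $1,031).
Claim 2 — $300: entire amount goes to the deductible. Member owes $300 (running OOP $1,331).
Claim 3 — $6,968: $620 finishes the deductible; $6,348 goes to coinsurance; coinsurance $6,348 × 30% = $1,904.40. Cost to member: $2,524.40. OOP to date $3,855.40.

$2,524.40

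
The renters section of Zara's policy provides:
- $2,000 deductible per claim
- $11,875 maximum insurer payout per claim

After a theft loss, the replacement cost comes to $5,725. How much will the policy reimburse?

Subtract the deductible: $5,725 − $2,000 = $3,725.
$3,725 ≤ $11,875, so the limit doesn't bind; insurer pays $3,725.

$3,725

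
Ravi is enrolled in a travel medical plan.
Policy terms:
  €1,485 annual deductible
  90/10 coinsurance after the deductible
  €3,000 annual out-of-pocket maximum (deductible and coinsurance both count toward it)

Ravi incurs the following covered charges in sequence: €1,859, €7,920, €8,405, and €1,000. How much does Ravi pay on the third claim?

Bill 1, €1,859: €1,485 to deductible, leaving €374; coinsurance €374 × 10% = €37.40. Cost to traveler: €1,522.40. OOP to date €1,522.40.
Bill 2, €7,920: deductible already satisfied, so traveler's share is 10% × €7,920 = €792. Cost to traveler: €792. OOP to date €2,314.40.
Bill 3, €8,405: deductible already satisfied, so traveler's share is 10% × €8,405 = €840.50. That would push OOP to €3,154.90, over the €3,000 cap, so traveler pays €3,000 − €2,314.40 = €685.60.

€685.60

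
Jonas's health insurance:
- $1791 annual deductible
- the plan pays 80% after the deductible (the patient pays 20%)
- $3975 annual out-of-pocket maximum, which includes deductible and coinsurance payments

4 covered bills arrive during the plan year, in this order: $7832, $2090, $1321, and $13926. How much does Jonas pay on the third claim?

#1 ($7832): deductible takes $1791, $6041 remains; coinsurance $6041 × 20% = $1208.20. Patient pays $2999.20; OOP now $2999.20.
#2 ($2090): deductible met; 20% of $2090 = $418. Patient pays $418; OOP now $3417.20.
#3 ($1321): deductible met; 20% of $1321 = $264.20. Cost to patient: $264.20. OOP to date $3681.40.

$264.20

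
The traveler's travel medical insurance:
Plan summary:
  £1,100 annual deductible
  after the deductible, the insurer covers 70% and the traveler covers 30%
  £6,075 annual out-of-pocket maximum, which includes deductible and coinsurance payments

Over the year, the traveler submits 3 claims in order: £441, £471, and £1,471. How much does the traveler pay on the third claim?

#1 (£441): entire amount goes to the deductible. Traveler owes £441 (running OOP £441).
#2 (£471): fully absorbed by the deductible. Traveler owes £471 (running OOP £912).
#3 (£1,471): deductible takes £188, £1,283 remains; 30% of £1,283 = £384.90. Traveler owes £572.90 (running OOP £1,484.90).

£572.90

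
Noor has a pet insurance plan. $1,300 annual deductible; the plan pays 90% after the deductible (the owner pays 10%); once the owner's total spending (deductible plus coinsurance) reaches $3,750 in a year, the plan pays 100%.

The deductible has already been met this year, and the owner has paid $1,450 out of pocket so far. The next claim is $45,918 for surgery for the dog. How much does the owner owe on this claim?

With the deductible met, the entire $45,918 is subject to coinsurance.
Coinsurance: $45,918 × 10% = $4,591.80.
Adding $4,591.80 to the $1,450 already spent would give $6,041.80, which exceeds the $3,750 cap; the owner pays just $3,750 − $1,450 = $2,300.

$2,300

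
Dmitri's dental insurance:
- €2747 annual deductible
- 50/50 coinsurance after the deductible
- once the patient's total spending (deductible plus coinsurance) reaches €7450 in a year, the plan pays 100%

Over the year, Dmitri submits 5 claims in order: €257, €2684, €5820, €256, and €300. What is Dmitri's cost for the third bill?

€2910

Claim 1 — €257: entire amount goes to the deductible. Cost to patient: €257. OOP to date €257.
Claim 2 — €2684: €2490 to deductible, leaving €194; coinsurance €194 × 50% = €97. Cost to patient: €2587. OOP to date €2844.
Claim 3 — €5820: deductible met; 50% of €5820 = €2910. Patient owes €2910 (running OOP €5754).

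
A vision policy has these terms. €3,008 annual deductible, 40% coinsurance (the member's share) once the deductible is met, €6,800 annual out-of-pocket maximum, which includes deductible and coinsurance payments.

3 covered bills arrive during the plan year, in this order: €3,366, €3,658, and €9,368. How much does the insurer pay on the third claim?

Claim 1 — €3,366: €3,008 finishes the deductible; €358 goes to coinsurance; 40% of €358 = €143.20. Member pays €3,151.20; OOP now €3,151.20. Plan pays €3,366 − €3,151.20 = €214.80.
Claim 2 — €3,658: deductible met; 40% of €3,658 = €1,463.20. Cost to member: €1,463.20. OOP to date €4,614.40. Plan pays €3,658 − €1,463.20 = €2,194.80.
Claim 3 — €9,368: deductible met; 40% of €9,368 = €3,747.20. Adding that to €4,614.40 gives €8,361.60, past the €6,800 cap; member pays only €6,800 − €4,614.40 = €2,185.60. Insurer: €9,368 − €2,185.60 = €7,182.40.

€7,182.40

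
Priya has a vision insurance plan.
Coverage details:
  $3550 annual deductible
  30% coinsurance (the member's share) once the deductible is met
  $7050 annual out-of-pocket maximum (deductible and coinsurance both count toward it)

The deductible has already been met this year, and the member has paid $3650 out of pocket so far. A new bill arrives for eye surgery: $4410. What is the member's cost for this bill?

$1323

With the deductible met, the entire $4410 is subject to coinsurance.
Coinsurance: $4410 × 30% = $1323.
Year-to-date out-of-pocket becomes $3650 + $1323 = $4973, still under the $7050 maximum, so no cap applies.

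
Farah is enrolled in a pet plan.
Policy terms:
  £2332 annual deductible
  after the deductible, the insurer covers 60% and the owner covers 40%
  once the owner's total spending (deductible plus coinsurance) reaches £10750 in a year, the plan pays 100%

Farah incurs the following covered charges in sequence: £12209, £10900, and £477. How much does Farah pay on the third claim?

Claim 1 (£12209): £2332 to deductible, leaving £9877; coinsurance £9877 × 40% = £3950.80. Owner pays £6282.80; OOP now £6282.80.
Claim 2 (£10900): deductible met; 40% of £10900 = £4360. Owner owes £4360 (running OOP £10642.80).
Claim 3 (£477): 40% coinsurance on £477 = £190.80. OOP would hit £10833.60 > £10750, so the cap limits the owner to £10750 − £10642.80 = £107.20.

£107.20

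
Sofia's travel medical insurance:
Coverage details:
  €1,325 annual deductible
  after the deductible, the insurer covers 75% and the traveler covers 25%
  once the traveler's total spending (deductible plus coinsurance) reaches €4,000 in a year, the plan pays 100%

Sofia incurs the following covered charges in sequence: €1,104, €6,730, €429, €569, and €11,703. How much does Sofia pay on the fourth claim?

€142.25

#1 (€1,104): fully absorbed by the deductible. Traveler pays €1,104; OOP now €1,104.
#2 (€6,730): €221 finishes the deductible; €6,509 goes to coinsurance; coinsurance €6,509 × 25% = €1,627.25. Traveler owes €1,848.25 (running OOP €2,952.25).
#3 (€429): 25% coinsurance on €429 = €107.25. Cost to traveler: €107.25. OOP to date €3,059.50.
#4 (€569): 25% coinsurance on €569 = €142.25. Cost to traveler: €142.25. OOP to date €3,201.75.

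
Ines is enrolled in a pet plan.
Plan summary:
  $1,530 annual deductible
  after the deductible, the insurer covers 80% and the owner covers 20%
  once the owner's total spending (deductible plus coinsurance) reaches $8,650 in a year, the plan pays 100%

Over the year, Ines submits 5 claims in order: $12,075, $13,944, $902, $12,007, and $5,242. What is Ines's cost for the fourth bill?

$2,041.80

Bill 1, $12,075: $1,530 to deductible, leaving $10,545; coinsurance $10,545 × 20% = $2,109. Cost to owner: $3,639. OOP to date $3,639.
Bill 2, $13,944: 20% coinsurance on $13,944 = $2,788.80. Owner owes $2,788.80 (running OOP $6,427.80).
Bill 3, $902: deductible met; 20% of $902 = $180.40. Owner owes $180.40 (running OOP $6,608.20).
Bill 4, $12,007: 20% coinsurance on $12,007 = $2,401.40. OOP would hit $9,009.60 > $8,650, so the cap limits the owner to $8,650 − $6,608.20 = $2,041.80.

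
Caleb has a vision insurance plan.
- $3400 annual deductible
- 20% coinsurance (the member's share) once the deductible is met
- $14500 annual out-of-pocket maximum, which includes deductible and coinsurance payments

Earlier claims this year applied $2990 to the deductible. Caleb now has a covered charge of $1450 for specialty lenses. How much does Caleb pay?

Deductible still to meet: $3400 − $2990 = $410.
The remaining $1040 (= $1450 − $410) moves to coinsurance.
Coinsurance: $1040 × 20% = $208.
So the member owes $410 + $208 = $618 before any cap.
Total out-of-pocket so far would be $2990 + $618 = $3608, below the $14500 cap — no reduction.

$618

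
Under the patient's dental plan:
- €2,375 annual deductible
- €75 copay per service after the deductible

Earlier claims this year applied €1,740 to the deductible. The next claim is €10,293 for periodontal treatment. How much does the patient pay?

€710

Remaining deductible: €2,375 − €1,740 = €635.
The remaining €9,658 (= €10,293 − €635) moves to the copay.
Copay on this service: €75.
Patient responsibility: €635 + €75 = €710.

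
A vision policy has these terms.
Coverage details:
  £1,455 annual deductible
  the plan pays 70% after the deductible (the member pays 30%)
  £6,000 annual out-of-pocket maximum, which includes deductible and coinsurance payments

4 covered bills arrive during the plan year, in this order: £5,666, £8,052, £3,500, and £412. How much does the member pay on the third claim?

£866.10

#1 (£5,666): deductible takes £1,455, £4,211 remains; member's 30% is £1,263.30. Cost to member: £2,718.30. OOP to date £2,718.30.
#2 (£8,052): deductible met; 30% of £8,052 = £2,415.60. Member owes £2,415.60 (running OOP £5,133.90).
#3 (£3,500): deductible met; 30% of £3,500 = £1,050. OOP would hit £6,183.90 > £6,000, so the cap limits the member to £6,000 − £5,133.90 = £866.10.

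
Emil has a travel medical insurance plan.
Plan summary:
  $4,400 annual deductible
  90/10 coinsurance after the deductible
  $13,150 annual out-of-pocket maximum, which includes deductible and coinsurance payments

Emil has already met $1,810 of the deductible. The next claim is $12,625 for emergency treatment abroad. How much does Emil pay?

Deductible still to meet: $4,400 − $1,810 = $2,590.
That leaves $12,625 − $2,590 = $10,035 for coinsurance.
Coinsurance: $10,035 × 10% = $1,003.50.
So the traveler owes $2,590 + $1,003.50 = $3,593.50 before any cap.
Cumulative spending $1,810 + $3,593.50 = $5,403.50 stays under the $13,150 maximum.

$3,593.50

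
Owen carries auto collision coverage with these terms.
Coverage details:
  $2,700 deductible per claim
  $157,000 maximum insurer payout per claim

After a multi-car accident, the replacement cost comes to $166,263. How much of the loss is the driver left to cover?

$9,263

Subtract the deductible: $166,263 − $2,700 = $163,563.
$163,563 exceeds the $157,000 limit, so the insurer pays the limit: $157,000.
Driver's share is the uncovered remainder: $166,263 − $157,000 = $9,263.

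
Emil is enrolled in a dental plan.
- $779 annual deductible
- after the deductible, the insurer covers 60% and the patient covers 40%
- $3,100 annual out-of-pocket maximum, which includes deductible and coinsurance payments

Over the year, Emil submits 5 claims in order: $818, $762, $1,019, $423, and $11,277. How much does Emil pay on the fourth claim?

$169.20

Claim 1 ($818): $779 to deductible, leaving $39; coinsurance $39 × 40% = $15.60. Patient pays $794.60; OOP now $794.60.
Claim 2 ($762): 40% coinsurance on $762 = $304.80. Patient owes $304.80 (running OOP $1,099.40).
Claim 3 ($1,019): 40% coinsurance on $1,019 = $407.60. Patient pays $407.60; OOP now $1,507.
Claim 4 ($423): deductible met; 40% of $423 = $169.20. Patient pays $169.20; OOP now $1,676.20.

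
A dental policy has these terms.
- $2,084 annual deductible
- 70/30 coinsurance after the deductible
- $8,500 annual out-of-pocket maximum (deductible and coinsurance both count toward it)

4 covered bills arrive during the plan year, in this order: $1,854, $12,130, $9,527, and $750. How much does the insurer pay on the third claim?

Claim 1 ($1,854): entire amount goes to the deductible. Cost to patient: $1,854. OOP to date $1,854. Insurer: $1,854 − $1,854 = $0.
Claim 2 ($12,130): $230 finishes the deductible; $11,900 goes to coinsurance; coinsurance $11,900 × 30% = $3,570. Cost to patient: $3,800. OOP to date $5,654. Plan pays $12,130 − $3,800 = $8,330.
Claim 3 ($9,527): deductible met; 30% of $9,527 = $2,858.10. OOP would hit $8,512.10 > $8,500, so the cap limits the patient to $8,500 − $5,654 = $2,846. Plan pays $9,527 − $2,846 = $6,681.

$6,681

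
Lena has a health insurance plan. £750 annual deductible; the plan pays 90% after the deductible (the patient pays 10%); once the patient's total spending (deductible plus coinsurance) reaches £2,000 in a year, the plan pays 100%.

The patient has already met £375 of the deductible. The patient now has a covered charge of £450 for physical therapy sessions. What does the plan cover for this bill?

£375 of the £750 deductible is already met, leaving £375.
That leaves £450 − £375 = £75 for coinsurance.
10% of £75 = £7.50 falls to the patient.
So the patient owes £375 + £7.50 = £382.50 before any cap.
Year-to-date out-of-pocket becomes £375 + £382.50 = £757.50, still under the £2,000 maximum, so no cap applies.
The plan picks up £450 − £382.50 = £67.50.

£67.50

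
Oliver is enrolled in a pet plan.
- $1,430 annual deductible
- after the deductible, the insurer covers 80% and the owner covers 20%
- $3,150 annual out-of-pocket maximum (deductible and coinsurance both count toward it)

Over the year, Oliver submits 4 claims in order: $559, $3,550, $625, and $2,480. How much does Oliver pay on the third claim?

Claim 1 ($559): fully absorbed by the deductible. Owner owes $559 (running OOP $559).
Claim 2 ($3,550): $871 to deductible, leaving $2,679; coinsurance $2,679 × 20% = $535.80. Cost to owner: $1,406.80. OOP to date $1,965.80.
Claim 3 ($625): 20% coinsurance on $625 = $125. Cost to owner: $125. OOP to date $2,090.80.

$125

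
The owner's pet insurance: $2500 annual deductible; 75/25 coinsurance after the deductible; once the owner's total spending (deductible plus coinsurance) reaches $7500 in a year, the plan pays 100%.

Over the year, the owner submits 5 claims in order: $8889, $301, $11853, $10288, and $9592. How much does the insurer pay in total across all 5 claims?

#1 ($8889): $2500 finishes the deductible; $6389 goes to coinsurance; owner's 25% is $1597.25. Owner owes $4097.25 (running OOP $4097.25). Insurer: $8889 − $4097.25 = $4791.75.
#2 ($301): 25% coinsurance on $301 = $75.25. Cost to owner: $75.25. OOP to date $4172.50. Insurer: $301 − $75.25 = $225.75.
#3 ($11853): deductible met; 25% of $11853 = $2963.25. Owner pays $2963.25; OOP now $7135.75. Insurer: $11853 − $2963.25 = $8889.75.
#4 ($10288): deductible already satisfied, so owner's share is 25% × $10288 = $2572. That would push OOP to $9707.75, over the $7500 cap, so owner pays $7500 − $7135.75 = $364.25. Plan pays $10288 − $364.25 = $9923.75.
#5 ($9592): deductible met; 25% of $9592 = $2398. That would push OOP to $9898, over the $7500 cap, so owner pays $7500 − $7500 = $0. Plan pays $9592 − $0 = $9592.
Insurer total = bills − owner's total = $40923 − $7500 = $33423.

$33423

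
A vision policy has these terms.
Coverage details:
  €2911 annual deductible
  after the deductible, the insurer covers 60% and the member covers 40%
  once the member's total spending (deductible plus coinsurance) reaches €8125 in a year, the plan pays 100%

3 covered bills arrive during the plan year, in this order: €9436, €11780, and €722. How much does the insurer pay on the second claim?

Bill 1, €9436: €2911 finishes the deductible; €6525 goes to coinsurance; coinsurance €6525 × 40% = €2610. Member pays €5521; OOP now €5521. Plan pays €9436 − €5521 = €3915.
Bill 2, €11780: 40% coinsurance on €11780 = €4712. OOP would hit €10233 > €8125, so the cap limits the member to €8125 − €5521 = €2604. Insurer: €11780 − €2604 = €9176.

€9176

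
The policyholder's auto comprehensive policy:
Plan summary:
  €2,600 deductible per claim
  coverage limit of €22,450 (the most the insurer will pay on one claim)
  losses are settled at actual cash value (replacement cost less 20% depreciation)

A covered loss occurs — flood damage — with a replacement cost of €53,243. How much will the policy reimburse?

At 20% depreciation, ACV = €53,243 − €10,648.60 = €42,594.40.
Less the €2,600 deductible: €42,594.40 − €2,600 = €39,994.40.
€39,994.40 exceeds the €22,450 limit, so the insurer pays the limit: €22,450.

€22,450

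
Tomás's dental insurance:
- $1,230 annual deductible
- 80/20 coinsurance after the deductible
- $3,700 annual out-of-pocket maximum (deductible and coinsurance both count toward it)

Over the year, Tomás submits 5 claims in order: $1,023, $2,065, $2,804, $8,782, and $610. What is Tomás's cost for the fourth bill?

$1,537.60

#1 ($1,023): entire amount goes to the deductible. Patient owes $1,023 (running OOP $1,023).
#2 ($2,065): $207 to deductible, leaving $1,858; 20% of $1,858 = $371.60. Patient owes $578.60 (running OOP $1,601.60).
#3 ($2,804): deductible already satisfied, so patient's share is 20% × $2,804 = $560.80. Cost to patient: $560.80. OOP to date $2,162.40.
#4 ($8,782): deductible already satisfied, so patient's share is 20% × $8,782 = $1,756.40. Adding that to $2,162.40 gives $3,918.80, past the $3,700 cap; patient pays only $3,700 − $2,162.40 = $1,537.60.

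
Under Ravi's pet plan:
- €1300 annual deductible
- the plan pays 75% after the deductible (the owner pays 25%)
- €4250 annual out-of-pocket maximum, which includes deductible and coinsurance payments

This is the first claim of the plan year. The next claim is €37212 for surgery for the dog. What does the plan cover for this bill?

€32962

The full €1300 deductible is still open; €1300 of this bill applies to it.
That leaves €37212 − €1300 = €35912 for coinsurance.
25% of €35912 = €8978 falls to the owner.
That puts the owner's cost at €1300 + €8978 = €10278 before any cap.
Adding €10278 to the €0 already spent would give €10278, which exceeds the €4250 cap; the owner pays just €4250 − €0 = €4250.
The insurer covers the remainder: €37212 − €4250 = €32962.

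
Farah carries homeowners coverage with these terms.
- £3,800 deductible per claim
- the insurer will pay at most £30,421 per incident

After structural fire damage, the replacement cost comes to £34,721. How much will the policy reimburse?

Less the £3,800 deductible: £34,721 − £3,800 = £30,921.
Since £30,921 > £30,421, the payout is capped at £30,421.

£30,421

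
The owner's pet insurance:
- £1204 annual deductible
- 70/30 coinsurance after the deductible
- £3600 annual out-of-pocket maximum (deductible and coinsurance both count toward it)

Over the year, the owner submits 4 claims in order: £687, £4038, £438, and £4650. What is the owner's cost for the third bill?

Bill 1, £687: all of it applies to the deductible. Cost to owner: £687. OOP to date £687.
Bill 2, £4038: £517 to deductible, leaving £3521; 30% of £3521 = £1056.30. Cost to owner: £1573.30. OOP to date £2260.30.
Bill 3, £438: deductible already satisfied, so owner's share is 30% × £438 = £131.40. Cost to owner: £131.40. OOP to date £2391.70.

£131.40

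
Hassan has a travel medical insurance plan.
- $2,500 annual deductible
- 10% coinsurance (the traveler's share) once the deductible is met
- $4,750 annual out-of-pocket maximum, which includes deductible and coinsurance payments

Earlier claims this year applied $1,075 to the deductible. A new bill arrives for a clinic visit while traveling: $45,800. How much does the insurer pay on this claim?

Remaining deductible: $2,500 − $1,075 = $1,425.
That leaves $45,800 − $1,425 = $44,375 for coinsurance.
10% of $44,375 = $4,437.50 falls to the traveler.
That puts the traveler's cost at $1,425 + $4,437.50 = $5,862.50 before any cap.
Year-to-date out-of-pocket would reach $1,075 + $5,862.50 = $6,937.50, above the $4,750 maximum, so the traveler pays only $4,750 − $1,075 = $3,675.
Insurer pays the balance: $45,800 − $3,675 = $42,125.

$42,125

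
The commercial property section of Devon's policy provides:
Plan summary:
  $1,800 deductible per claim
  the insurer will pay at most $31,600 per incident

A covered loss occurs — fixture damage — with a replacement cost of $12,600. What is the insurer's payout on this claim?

$10,800

After the deductible, $12,600 − $1,800 = $10,800 remains.
$10,800 ≤ $31,600, so the limit doesn't bind; insurer pays $10,800.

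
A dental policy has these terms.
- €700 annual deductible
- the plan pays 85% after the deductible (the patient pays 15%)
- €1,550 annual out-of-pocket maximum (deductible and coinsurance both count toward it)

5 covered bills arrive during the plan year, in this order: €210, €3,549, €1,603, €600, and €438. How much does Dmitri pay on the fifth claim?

€60.70

Claim 1 (€210): entire amount goes to the deductible. Patient pays €210; OOP now €210.
Claim 2 (€3,549): €490 finishes the deductible; €3,059 goes to coinsurance; patient's 15% is €458.85. Cost to patient: €948.85. OOP to date €1,158.85.
Claim 3 (€1,603): 15% coinsurance on €1,603 = €240.45. Cost to patient: €240.45. OOP to date €1,399.30.
Claim 4 (€600): 15% coinsurance on €600 = €90. Patient owes €90 (running OOP €1,489.30).
Claim 5 (€438): deductible already satisfied, so patient's share is 15% × €438 = €65.70. Adding that to €1,489.30 gives €1,555, past the €1,550 cap; patient pays only €1,550 − €1,489.30 = €60.70.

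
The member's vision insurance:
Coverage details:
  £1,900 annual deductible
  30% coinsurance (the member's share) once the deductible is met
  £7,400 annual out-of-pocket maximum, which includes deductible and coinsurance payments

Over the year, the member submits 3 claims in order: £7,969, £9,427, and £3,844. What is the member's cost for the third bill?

Claim 1 — £7,969: deductible takes £1,900, £6,069 remains; coinsurance £6,069 × 30% = £1,820.70. Cost to member: £3,720.70. OOP to date £3,720.70.
Claim 2 — £9,427: deductible already satisfied, so member's share is 30% × £9,427 = £2,828.10. Member pays £2,828.10; OOP now £6,548.80.
Claim 3 — £3,844: deductible met; 30% of £3,844 = £1,153.20. That would push OOP to £7,702, over the £7,400 cap, so member pays £7,400 − £6,548.80 = £851.20.

£851.20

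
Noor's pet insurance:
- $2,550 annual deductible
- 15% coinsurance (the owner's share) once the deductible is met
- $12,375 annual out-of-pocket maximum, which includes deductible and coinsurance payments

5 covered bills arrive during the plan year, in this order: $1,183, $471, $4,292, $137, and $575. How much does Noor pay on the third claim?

$1,405.40

#1 ($1,183): fully absorbed by the deductible. Owner owes $1,183 (running OOP $1,183).
#2 ($471): entire amount goes to the deductible. Cost to owner: $471. OOP to date $1,654.
#3 ($4,292): $896 finishes the deductible; $3,396 goes to coinsurance; owner's 15% is $509.40. Owner owes $1,405.40 (running OOP $3,059.40).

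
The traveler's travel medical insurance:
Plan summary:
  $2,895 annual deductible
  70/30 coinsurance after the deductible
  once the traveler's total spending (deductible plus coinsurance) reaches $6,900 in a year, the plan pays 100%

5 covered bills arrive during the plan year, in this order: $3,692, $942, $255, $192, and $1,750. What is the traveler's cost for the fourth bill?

Claim 1 — $3,692: $2,895 finishes the deductible; $797 goes to coinsurance; traveler's 30% is $239.10. Cost to traveler: $3,134.10. OOP to date $3,134.10.
Claim 2 — $942: deductible already satisfied, so traveler's share is 30% × $942 = $282.60. Cost to traveler: $282.60. OOP to date $3,416.70.
Claim 3 — $255: deductible met; 30% of $255 = $76.50. Traveler pays $76.50; OOP now $3,493.20.
Claim 4 — $192: 30% coinsurance on $192 = $57.60. Traveler owes $57.60 (running OOP $3,550.80).

$57.60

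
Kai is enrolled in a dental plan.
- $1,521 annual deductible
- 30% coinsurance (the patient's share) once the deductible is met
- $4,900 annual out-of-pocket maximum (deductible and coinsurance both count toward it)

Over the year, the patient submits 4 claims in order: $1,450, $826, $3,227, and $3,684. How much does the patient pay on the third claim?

Claim 1 — $1,450: all of it applies to the deductible. Patient owes $1,450 (running OOP $1,450).
Claim 2 — $826: $71 to deductible, leaving $755; 30% of $755 = $226.50. Cost to patient: $297.50. OOP to date $1,747.50.
Claim 3 — $3,227: deductible met; 30% of $3,227 = $968.10. Cost to patient: $968.10. OOP to date $2,715.60.

$968.10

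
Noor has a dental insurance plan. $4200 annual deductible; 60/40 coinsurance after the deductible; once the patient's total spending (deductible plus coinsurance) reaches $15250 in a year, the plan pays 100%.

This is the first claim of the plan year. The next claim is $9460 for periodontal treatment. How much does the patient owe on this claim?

$6304

Deductible not yet touched, so the first $4200 of the bill goes to the deductible.
The remaining $5260 (= $9460 − $4200) moves to coinsurance.
Coinsurance: $5260 × 40% = $2104.
That puts the patient's cost at $4200 + $2104 = $6304 before any cap.
Cumulative spending $0 + $6304 = $6304 stays under the $15250 maximum.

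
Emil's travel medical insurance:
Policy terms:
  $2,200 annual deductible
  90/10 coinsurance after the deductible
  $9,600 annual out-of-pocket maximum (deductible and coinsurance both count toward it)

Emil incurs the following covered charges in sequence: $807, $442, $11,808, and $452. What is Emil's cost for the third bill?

#1 ($807): fully absorbed by the deductible. Cost to traveler: $807. OOP to date $807.
#2 ($442): all of it applies to the deductible. Traveler pays $442; OOP now $1,249.
#3 ($11,808): $951 to deductible, leaving $10,857; traveler's 10% is $1,085.70. Traveler pays $2,036.70; OOP now $3,285.70.

$2,036.70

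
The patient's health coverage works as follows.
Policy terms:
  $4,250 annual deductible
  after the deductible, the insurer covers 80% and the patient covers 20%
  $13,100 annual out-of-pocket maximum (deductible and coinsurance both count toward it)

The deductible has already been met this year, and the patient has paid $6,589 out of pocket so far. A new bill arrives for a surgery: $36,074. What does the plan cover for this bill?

The deductible is already satisfied, so the full bill goes to coinsurance.
Patient's 20% share of $36,074 is $7,214.80.
Adding $7,214.80 to the $6,589 already spent would give $13,803.80, which exceeds the $13,100 cap; the patient pays just $13,100 − $6,589 = $6,511.
The plan picks up $36,074 − $6,511 = $29,563.

$29,563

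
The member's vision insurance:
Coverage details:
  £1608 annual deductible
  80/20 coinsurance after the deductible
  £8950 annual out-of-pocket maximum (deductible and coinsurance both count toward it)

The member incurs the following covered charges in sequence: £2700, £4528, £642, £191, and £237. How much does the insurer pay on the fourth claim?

£152.80

Claim 1 (£2700): deductible takes £1608, £1092 remains; member's 20% is £218.40. Member owes £1826.40 (running OOP £1826.40). Insurer: £2700 − £1826.40 = £873.60.
Claim 2 (£4528): deductible already satisfied, so member's share is 20% × £4528 = £905.60. Member pays £905.60; OOP now £2732. Insurer: £4528 − £905.60 = £3622.40.
Claim 3 (£642): deductible met; 20% of £642 = £128.40. Member owes £128.40 (running OOP £2860.40). Plan pays £642 − £128.40 = £513.60.
Claim 4 (£191): 20% coinsurance on £191 = £38.20. Cost to member: £38.20. OOP to date £2898.60. Plan pays £191 − £38.20 = £152.80.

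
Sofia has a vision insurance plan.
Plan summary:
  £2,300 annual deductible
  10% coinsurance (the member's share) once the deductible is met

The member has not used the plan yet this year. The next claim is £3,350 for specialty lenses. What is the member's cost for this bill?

Nothing has been paid toward the £2,300 deductible, so the first £2,300 of this charge is applied there.
After the £2,300 deductible portion, £3,350 − £2,300 = £1,050 is subject to coinsurance.
Coinsurance: £1,050 × 10% = £105.
That puts the member's cost at £2,300 + £105 = £2,405.

£2,405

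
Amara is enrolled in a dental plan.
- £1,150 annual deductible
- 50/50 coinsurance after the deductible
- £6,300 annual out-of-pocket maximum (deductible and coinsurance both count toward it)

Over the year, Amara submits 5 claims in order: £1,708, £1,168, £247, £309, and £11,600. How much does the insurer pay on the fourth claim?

£154.50

Claim 1 — £1,708: deductible takes £1,150, £558 remains; coinsurance £558 × 50% = £279. Patient pays £1,429; OOP now £1,429. Insurer: £1,708 − £1,429 = £279.
Claim 2 — £1,168: 50% coinsurance on £1,168 = £584. Patient owes £584 (running OOP £2,013). Plan pays £1,168 − £584 = £584.
Claim 3 — £247: 50% coinsurance on £247 = £123.50. Cost to patient: £123.50. OOP to date £2,136.50. Insurer: £247 − £123.50 = £123.50.
Claim 4 — £309: deductible already satisfied, so patient's share is 50% × £309 = £154.50. Patient pays £154.50; OOP now £2,291. Insurer: £309 − £154.50 = £154.50.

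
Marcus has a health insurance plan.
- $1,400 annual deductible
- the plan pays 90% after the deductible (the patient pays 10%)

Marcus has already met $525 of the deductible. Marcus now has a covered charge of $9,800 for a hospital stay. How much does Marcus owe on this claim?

$1,767.50

$525 of the $1,400 deductible is already met, leaving $875.
That leaves $9,800 − $875 = $8,925 for coinsurance.
Coinsurance: $8,925 × 10% = $892.50.
So the patient owes $875 + $892.50 = $1,767.50.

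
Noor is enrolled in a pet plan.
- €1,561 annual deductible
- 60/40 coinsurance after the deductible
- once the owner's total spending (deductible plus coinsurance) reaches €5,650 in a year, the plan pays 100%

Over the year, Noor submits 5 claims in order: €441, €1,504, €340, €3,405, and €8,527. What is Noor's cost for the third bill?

€136

#1 (€441): fully absorbed by the deductible. Cost to owner: €441. OOP to date €441.
#2 (€1,504): €1,120 finishes the deductible; €384 goes to coinsurance; owner's 40% is €153.60. Cost to owner: €1,273.60. OOP to date €1,714.60.
#3 (€340): 40% coinsurance on €340 = €136. Owner pays €136; OOP now €1,850.60.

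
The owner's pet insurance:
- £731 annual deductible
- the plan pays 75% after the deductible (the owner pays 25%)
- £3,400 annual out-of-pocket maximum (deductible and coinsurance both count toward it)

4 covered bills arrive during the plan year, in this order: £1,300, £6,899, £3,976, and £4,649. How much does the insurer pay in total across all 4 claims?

Claim 1 (£1,300): £731 to deductible, leaving £569; coinsurance £569 × 25% = £142.25. Owner owes £873.25 (running OOP £873.25). Plan pays £1,300 − £873.25 = £426.75.
Claim 2 (£6,899): 25% coinsurance on £6,899 = £1,724.75. Cost to owner: £1,724.75. OOP to date £2,598. Plan pays £6,899 − £1,724.75 = £5,174.25.
Claim 3 (£3,976): 25% coinsurance on £3,976 = £994. OOP would hit £3,592 > £3,400, so the cap limits the owner to £3,400 − £2,598 = £802. Insurer: £3,976 − £802 = £3,174.
Claim 4 (£4,649): deductible met; 25% of £4,649 = £1,162.25. Adding that to £3,400 gives £4,562.25, past the £3,400 cap; owner pays only £3,400 − £3,400 = £0. Plan pays £4,649 − £0 = £4,649.
Insurer total: £426.75 + £5,174.25 + £3,174 + £4,649 = £13,424.

£13,424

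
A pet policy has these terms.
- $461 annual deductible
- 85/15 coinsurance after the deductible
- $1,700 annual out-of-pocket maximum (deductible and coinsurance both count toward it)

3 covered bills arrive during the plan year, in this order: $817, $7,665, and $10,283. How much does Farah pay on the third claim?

#1 ($817): $461 to deductible, leaving $356; owner's 15% is $53.40. Owner owes $514.40 (running OOP $514.40).
#2 ($7,665): deductible met; 15% of $7,665 = $1,149.75. Cost to owner: $1,149.75. OOP to date $1,664.15.
#3 ($10,283): deductible met; 15% of $10,283 = $1,542.45. OOP would hit $3,206.60 > $1,700, so the cap limits the owner to $1,700 − $1,664.15 = $35.85.

$35.85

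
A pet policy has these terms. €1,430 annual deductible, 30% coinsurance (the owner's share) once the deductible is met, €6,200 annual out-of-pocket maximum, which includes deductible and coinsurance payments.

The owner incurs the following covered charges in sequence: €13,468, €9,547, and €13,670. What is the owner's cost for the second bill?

€1,158.60

Claim 1 (€13,468): €1,430 to deductible, leaving €12,038; 30% of €12,038 = €3,611.40. Owner pays €5,041.40; OOP now €5,041.40.
Claim 2 (€9,547): deductible met; 30% of €9,547 = €2,864.10. Adding that to €5,041.40 gives €7,905.50, past the €6,200 cap; owner pays only €6,200 − €5,041.40 = €1,158.60.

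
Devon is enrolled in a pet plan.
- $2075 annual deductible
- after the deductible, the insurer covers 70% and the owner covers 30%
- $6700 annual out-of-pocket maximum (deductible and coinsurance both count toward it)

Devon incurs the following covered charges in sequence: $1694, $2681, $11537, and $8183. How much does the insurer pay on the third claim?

Claim 1 ($1694): fully absorbed by the deductible. Cost to owner: $1694. OOP to date $1694. Plan pays $1694 − $1694 = $0.
Claim 2 ($2681): $381 finishes the deductible; $2300 goes to coinsurance; 30% of $2300 = $690. Cost to owner: $1071. OOP to date $2765. Insurer: $2681 − $1071 = $1610.
Claim 3 ($11537): deductible met; 30% of $11537 = $3461.10. Cost to owner: $3461.10. OOP to date $6226.10. Insurer: $11537 − $3461.10 = $8075.90.

$8075.90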